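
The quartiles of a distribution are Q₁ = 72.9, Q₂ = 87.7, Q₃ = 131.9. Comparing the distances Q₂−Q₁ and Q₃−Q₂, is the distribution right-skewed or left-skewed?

right-skewed

Q₂ − Q₁ = 14.8;  Q₃ − Q₂ = 44.2
Q₃ − Q₂ > Q₂ − Q₁ ⇒ the upper half is more spread out ⇒ right-skewed.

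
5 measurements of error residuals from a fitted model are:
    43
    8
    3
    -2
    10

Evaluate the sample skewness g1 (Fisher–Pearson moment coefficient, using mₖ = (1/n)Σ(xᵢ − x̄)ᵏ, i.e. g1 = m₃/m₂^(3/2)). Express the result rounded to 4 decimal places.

1.2409

x̄ = (43 + 8 + 3 - 2 + 10) / 5 = 12.4000
deviations (xᵢ − x̄): 30.6000, -4.4000, -9.4000, -14.4000, -2.4000
Σ(xᵢ − x̄)² = 1257.2000 ⇒ m₂ = 1257.2000/5 = 251.44000
Σ(xᵢ − x̄)³ = 24737.0400 ⇒ m₃ = 24737.0400/5 = 4947.40800
m₂^(3/2) = 251.44000^(1.5) = 3987.04881
g1 = m₃ / m₂^(3/2) = 4947.40800 / 3987.04881 ≈ 1.2409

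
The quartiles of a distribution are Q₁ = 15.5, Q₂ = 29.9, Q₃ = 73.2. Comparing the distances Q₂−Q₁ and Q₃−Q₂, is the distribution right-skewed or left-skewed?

Q₂ − Q₁ = 14.4;  Q₃ − Q₂ = 43.3
Q₃ − Q₂ > Q₂ − Q₁ ⇒ the upper half is more spread out ⇒ right-skewed.

right-skewed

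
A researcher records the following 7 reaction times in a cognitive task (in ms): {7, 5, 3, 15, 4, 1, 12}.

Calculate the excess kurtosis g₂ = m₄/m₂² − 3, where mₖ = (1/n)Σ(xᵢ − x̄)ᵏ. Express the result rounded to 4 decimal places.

-0.9740

x̄ = 6.7143
Σ(xᵢ − x̄)² = 153.4286 ⇒ m₂ = 21.91837
Σ(xᵢ − x̄)⁴ = 6813.2886 ⇒ m₄ = 973.32695
m₂² = 480.41483
g₂ = m₄/m₂² − 3 = 2.02601 − 3 ≈ -0.9740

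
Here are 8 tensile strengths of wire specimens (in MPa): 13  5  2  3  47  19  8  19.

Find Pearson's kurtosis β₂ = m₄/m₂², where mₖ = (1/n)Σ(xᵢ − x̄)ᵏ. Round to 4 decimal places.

4.0454

x̄ = 14.5000
Σ(xᵢ − x̄)² = 1520.0000 ⇒ m₂ = 190.00000
Σ(xᵢ − x̄)⁴ = 1168323.5000 ⇒ m₄ = 146040.43750
m₂² = 36100.00000
β₂ = m₄/m₂² = 146040.43750 / 36100.00000 ≈ 4.0454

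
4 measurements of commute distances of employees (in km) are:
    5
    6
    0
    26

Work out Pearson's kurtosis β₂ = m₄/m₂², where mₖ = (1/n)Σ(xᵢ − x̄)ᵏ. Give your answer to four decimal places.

2.2197

x̄ = 9.2500
Σ(xᵢ − x̄)² = 394.7500 ⇒ m₂ = 98.68750
Σ(xᵢ − x̄)⁴ = 86474.0781 ⇒ m₄ = 21618.51953
m₂² = 9739.22266
β₂ = m₄/m₂² = 21618.51953 / 9739.22266 ≈ 2.2197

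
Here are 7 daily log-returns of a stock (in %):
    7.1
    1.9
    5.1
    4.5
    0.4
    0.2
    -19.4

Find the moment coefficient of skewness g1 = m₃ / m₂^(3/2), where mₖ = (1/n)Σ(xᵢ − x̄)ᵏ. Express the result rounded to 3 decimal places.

x̄ = (7.1 + 1.9 + 5.1 + 4.5 + 0.4 + 0.2 - 19.4) / 7 = -0.0286
deviations (xᵢ − x̄): 7.1286, 1.9286, 5.1286, 4.5286, 0.4286, 0.2286, -19.3714
Σ(xᵢ − x̄)² = 476.8343 ⇒ m₂ = 476.8343/7 = 68.11918
Σ(xᵢ − x̄)³ = -6671.8943 ⇒ m₃ = -6671.8943/7 = -953.12776
m₂^(3/2) = 68.11918^(1.5) = 562.21723
g1 = m₃ / m₂^(3/2) = -953.12776 / 562.21723 ≈ -1.695

-1.695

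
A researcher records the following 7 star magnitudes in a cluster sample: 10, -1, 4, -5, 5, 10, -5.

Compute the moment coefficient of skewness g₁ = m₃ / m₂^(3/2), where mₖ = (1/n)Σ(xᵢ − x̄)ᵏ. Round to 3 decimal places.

x̄ = (10 - 1 + 4 - 5 + 5 + 10 - 5) / 7 = 2.5714
deviations (xᵢ − x̄): 7.4286, -3.5714, 1.4286, -7.5714, 2.4286, 7.4286, -7.5714
Σ(xᵢ − x̄)² = 245.7143 ⇒ m₂ = 245.7143/7 = 35.10204
Σ(xᵢ − x̄)³ = -76.5306 ⇒ m₃ = -76.5306/7 = -10.93294
m₂^(3/2) = 35.10204^(1.5) = 207.96897
g₁ = m₃ / m₂^(3/2) = -10.93294 / 207.96897 ≈ -0.053

-0.053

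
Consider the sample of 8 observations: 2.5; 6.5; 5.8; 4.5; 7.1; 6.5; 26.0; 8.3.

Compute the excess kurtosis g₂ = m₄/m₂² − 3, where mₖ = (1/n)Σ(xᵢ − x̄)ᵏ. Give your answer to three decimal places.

x̄ = 8.4000
Σ(xᵢ − x̄)² = 375.4600 ⇒ m₂ = 46.93250
Σ(xᵢ − x̄)⁴ = 97468.9558 ⇒ m₄ = 12183.61948
m₂² = 2202.65956
g₂ = m₄/m₂² − 3 = 5.53132 − 3 ≈ 2.531

2.531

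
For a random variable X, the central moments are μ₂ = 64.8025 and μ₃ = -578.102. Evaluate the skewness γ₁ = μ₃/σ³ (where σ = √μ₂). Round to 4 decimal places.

-1.1082

σ = √μ₂ = √64.8025 = 8.05000
σ³ = μ₂^(3/2) = 521.66013
γ₁ = μ₃/σ³ = -578.102 / 521.66013 ≈ -1.1082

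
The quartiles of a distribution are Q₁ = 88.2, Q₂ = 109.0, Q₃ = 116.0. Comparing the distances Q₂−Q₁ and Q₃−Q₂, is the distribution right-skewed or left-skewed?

Q₂ − Q₁ = 20.8;  Q₃ − Q₂ = 7.0
Q₂ − Q₁ > Q₃ − Q₂ ⇒ the lower half is more spread out ⇒ left-skewed.

left-skewed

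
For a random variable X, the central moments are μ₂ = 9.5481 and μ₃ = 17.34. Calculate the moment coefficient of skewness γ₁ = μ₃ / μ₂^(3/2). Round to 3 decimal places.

0.588

σ = √μ₂ = √9.5481 = 3.09000
σ³ = μ₂^(3/2) = 29.50363
γ₁ = μ₃/σ³ = 17.34 / 29.50363 ≈ 0.588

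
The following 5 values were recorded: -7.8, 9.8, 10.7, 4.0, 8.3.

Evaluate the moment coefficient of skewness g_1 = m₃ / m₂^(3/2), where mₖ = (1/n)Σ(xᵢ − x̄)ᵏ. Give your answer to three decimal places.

-1.123

x̄ = (-7.8 + 9.8 + 10.7 + 4.0 + 8.3) / 5 = 5.0000
deviations (xᵢ − x̄): -12.8000, 4.8000, 5.7000, -1.0000, 3.3000
Σ(xᵢ − x̄)² = 231.2600 ⇒ m₂ = 231.2600/5 = 46.25200
Σ(xᵢ − x̄)³ = -1766.4300 ⇒ m₃ = -1766.4300/5 = -353.28600
m₂^(3/2) = 46.25200^(1.5) = 314.55441
g_1 = m₃ / m₂^(3/2) = -353.28600 / 314.55441 ≈ -1.123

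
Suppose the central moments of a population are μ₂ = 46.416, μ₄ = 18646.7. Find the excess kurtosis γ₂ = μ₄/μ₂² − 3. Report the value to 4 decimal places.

5.6550

μ₂² = 46.416² = 2154.44506
μ₄/μ₂² = 18646.7 / 2154.44506 = 8.65499
γ₂ = 8.65499 − 3 ≈ 5.6550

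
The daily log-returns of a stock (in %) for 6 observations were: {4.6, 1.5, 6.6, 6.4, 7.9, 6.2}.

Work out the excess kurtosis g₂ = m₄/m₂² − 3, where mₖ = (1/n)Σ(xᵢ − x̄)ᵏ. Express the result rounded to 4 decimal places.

-0.1480

x̄ = 5.5333
Σ(xᵢ − x̄)² = 25.0733 ⇒ m₂ = 4.17889
Σ(xᵢ − x̄)⁴ = 298.8281 ⇒ m₄ = 49.80469
m₂² = 17.46311
g₂ = m₄/m₂² − 3 = 2.85199 − 3 ≈ -0.1480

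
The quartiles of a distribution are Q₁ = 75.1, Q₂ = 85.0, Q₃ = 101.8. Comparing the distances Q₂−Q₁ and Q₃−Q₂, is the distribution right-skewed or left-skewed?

right-skewed

Q₂ − Q₁ = 9.9;  Q₃ − Q₂ = 16.8
Q₃ − Q₂ > Q₂ − Q₁ ⇒ the upper half is more spread out ⇒ right-skewed.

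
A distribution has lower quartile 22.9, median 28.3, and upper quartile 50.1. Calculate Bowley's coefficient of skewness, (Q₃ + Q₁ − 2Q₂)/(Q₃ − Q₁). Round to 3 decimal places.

numerator: Q₃ + Q₁ − 2Q₂ = 50.1 + 22.9 − 2×28.3 = 16.4000
denominator: Q₃ − Q₁ = 50.1 − 22.9 = 27.2000
Bowley skewness = 16.4000 / 27.2000 ≈ 0.603

0.603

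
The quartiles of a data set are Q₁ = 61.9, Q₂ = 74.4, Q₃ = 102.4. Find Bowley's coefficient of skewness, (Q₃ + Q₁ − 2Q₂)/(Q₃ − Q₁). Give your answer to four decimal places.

0.3827

numerator: Q₃ + Q₁ − 2Q₂ = 102.4 + 61.9 − 2×74.4 = 15.5000
denominator: Q₃ − Q₁ = 102.4 − 61.9 = 40.5000
Bowley skewness = 15.5000 / 40.5000 ≈ 0.3827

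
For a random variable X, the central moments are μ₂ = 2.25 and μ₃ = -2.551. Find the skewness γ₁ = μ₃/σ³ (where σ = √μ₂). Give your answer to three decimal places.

-0.756

σ = √μ₂ = √2.25 = 1.50000
σ³ = μ₂^(3/2) = 3.37500
γ₁ = μ₃/σ³ = -2.551 / 3.37500 ≈ -0.756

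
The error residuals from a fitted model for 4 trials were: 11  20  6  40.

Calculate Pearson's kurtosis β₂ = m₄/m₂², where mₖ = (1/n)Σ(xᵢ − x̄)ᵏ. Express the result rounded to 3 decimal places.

x̄ = 19.2500
Σ(xᵢ − x̄)² = 674.7500 ⇒ m₂ = 168.68750
Σ(xᵢ − x̄)⁴ = 220839.0781 ⇒ m₄ = 55209.76953
m₂² = 28455.47266
β₂ = m₄/m₂² = 55209.76953 / 28455.47266 ≈ 1.940

1.940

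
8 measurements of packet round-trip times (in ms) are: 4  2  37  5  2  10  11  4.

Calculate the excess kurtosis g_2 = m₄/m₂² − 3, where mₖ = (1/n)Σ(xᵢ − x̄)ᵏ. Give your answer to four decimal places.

2.2124

x̄ = 9.3750
Σ(xᵢ − x̄)² = 951.8750 ⇒ m₂ = 118.98438
Σ(xᵢ − x̄)⁴ = 590343.1191 ⇒ m₄ = 73792.88989
m₂² = 14157.28149
g_2 = m₄/m₂² − 3 = 5.21236 − 3 ≈ 2.2124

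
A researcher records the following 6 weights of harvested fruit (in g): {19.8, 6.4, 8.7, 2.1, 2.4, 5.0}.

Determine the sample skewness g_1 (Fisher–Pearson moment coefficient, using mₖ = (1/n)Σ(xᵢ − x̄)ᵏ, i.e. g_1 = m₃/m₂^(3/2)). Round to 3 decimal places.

x̄ = (19.8 + 6.4 + 8.7 + 2.1 + 2.4 + 5.0) / 6 = 7.4000
deviations (xᵢ − x̄): 12.4000, -1.0000, 1.3000, -5.3000, -5.0000, -2.4000
Σ(xᵢ − x̄)² = 215.3000 ⇒ m₂ = 215.3000/6 = 35.88333
Σ(xᵢ − x̄)³ = 1620.1200 ⇒ m₃ = 1620.1200/6 = 270.02000
m₂^(3/2) = 35.88333^(1.5) = 214.95085
g_1 = m₃ / m₂^(3/2) = 270.02000 / 214.95085 ≈ 1.256

1.256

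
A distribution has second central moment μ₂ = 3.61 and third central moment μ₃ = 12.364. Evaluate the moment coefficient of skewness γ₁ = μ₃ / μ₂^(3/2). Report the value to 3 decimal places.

σ = √μ₂ = √3.61 = 1.90000
σ³ = μ₂^(3/2) = 6.85900
γ₁ = μ₃/σ³ = 12.364 / 6.85900 ≈ 1.803

1.803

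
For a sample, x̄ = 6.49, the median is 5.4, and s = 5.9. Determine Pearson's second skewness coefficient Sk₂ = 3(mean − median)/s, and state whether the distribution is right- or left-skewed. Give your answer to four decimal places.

Sk₂ = 3(6.49 − 5.4) / 5.9 = 3 × 1.0900 / 5.9
    = 3.2700 / 5.9 ≈ 0.5542
Sk₂ > 0 ⇒ mean > median ⇒ right-skewed (positive skew).

0.5542, right-skewed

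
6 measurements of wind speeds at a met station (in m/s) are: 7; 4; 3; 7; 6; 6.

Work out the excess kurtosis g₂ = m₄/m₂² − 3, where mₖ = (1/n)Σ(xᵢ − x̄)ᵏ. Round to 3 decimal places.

-1.210

x̄ = 5.5000
Σ(xᵢ − x̄)² = 13.5000 ⇒ m₂ = 2.25000
Σ(xᵢ − x̄)⁴ = 54.3750 ⇒ m₄ = 9.06250
m₂² = 5.06250
g₂ = m₄/m₂² − 3 = 1.79012 − 3 ≈ -1.210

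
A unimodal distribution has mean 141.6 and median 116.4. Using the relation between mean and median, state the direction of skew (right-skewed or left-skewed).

mean − median = 141.6 − 116.4 = 25.2
mean > median ⇒ the longer tail is on the right ⇒ right-skewed (positively skewed).

right-skewed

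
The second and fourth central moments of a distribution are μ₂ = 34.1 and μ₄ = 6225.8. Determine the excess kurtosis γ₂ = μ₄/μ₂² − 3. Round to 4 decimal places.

2.3541

μ₂² = 34.1² = 1162.81000
μ₄/μ₂² = 6225.8 / 1162.81000 = 5.35410
γ₂ = 5.35410 − 3 ≈ 2.3541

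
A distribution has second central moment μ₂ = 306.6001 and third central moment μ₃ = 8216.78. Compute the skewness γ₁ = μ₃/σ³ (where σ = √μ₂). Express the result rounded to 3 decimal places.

σ = √μ₂ = √306.6001 = 17.51000
σ³ = μ₂^(3/2) = 5368.56775
γ₁ = μ₃/σ³ = 8216.78 / 5368.56775 ≈ 1.531

1.531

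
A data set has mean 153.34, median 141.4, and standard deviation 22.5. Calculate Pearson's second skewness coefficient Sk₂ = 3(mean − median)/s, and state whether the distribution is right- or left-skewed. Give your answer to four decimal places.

1.5920, right-skewed

Sk₂ = 3(153.34 − 141.4) / 22.5 = 3 × 11.9400 / 22.5
    = 35.8200 / 22.5 ≈ 1.5920
Sk₂ > 0 ⇒ mean > median ⇒ right-skewed (positive skew).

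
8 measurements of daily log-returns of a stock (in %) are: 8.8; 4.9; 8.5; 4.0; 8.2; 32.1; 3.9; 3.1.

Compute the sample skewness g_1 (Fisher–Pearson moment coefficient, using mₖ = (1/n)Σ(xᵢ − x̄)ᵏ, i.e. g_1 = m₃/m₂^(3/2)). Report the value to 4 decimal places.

x̄ = (8.8 + 4.9 + 8.5 + 4.0 + 8.2 + 32.1 + 3.9 + 3.1) / 8 = 9.1875
deviations (xᵢ − x̄): -0.3875, -4.2875, -0.6875, -5.1875, -0.9875, 22.9125, -5.2875, -6.0875
Σ(xᵢ − x̄)² = 636.8888 ⇒ m₂ = 636.8888/8 = 79.61109
Σ(xᵢ − x̄)³ = 11435.4923 ⇒ m₃ = 11435.4923/8 = 1429.43654
m₂^(3/2) = 79.61109^(1.5) = 710.33037
g_1 = m₃ / m₂^(3/2) = 1429.43654 / 710.33037 ≈ 2.0124

2.0124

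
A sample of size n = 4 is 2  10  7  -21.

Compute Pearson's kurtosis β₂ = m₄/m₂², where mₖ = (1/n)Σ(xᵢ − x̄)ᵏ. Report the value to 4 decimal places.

x̄ = -0.5000
Σ(xᵢ − x̄)² = 593.0000 ⇒ m₂ = 148.25000
Σ(xᵢ − x̄)⁴ = 191968.2500 ⇒ m₄ = 47992.06250
m₂² = 21978.06250
β₂ = m₄/m₂² = 47992.06250 / 21978.06250 ≈ 2.1836

2.1836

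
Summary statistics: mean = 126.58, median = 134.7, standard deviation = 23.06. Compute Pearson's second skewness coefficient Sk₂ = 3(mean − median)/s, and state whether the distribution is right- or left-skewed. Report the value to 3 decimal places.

-1.056, left-skewed

Sk₂ = 3(126.58 − 134.7) / 23.06 = 3 × -8.1200 / 23.06
    = -24.3600 / 23.06 ≈ -1.056
Sk₂ < 0 ⇒ mean < median ⇒ left-skewed (negative skew).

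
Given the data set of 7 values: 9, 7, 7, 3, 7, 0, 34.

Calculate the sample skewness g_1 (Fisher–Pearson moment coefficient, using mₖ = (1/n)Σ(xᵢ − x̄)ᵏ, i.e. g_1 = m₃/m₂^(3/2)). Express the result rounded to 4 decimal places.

x̄ = (9 + 7 + 7 + 3 + 7 + 0 + 34) / 7 = 9.5714
deviations (xᵢ − x̄): -0.5714, -2.5714, -2.5714, -6.5714, -2.5714, -9.5714, 24.4286
Σ(xᵢ − x̄)² = 751.7143 ⇒ m₂ = 751.7143/7 = 107.38776
Σ(xᵢ − x̄)³ = 13366.0408 ⇒ m₃ = 13366.0408/7 = 1909.43440
m₂^(3/2) = 107.38776^(1.5) = 1112.83851
g_1 = m₃ / m₂^(3/2) = 1909.43440 / 1112.83851 ≈ 1.7158

1.7158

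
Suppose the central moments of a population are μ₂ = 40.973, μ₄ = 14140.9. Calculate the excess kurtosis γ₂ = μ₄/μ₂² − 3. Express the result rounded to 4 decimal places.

μ₂² = 40.973² = 1678.78673
μ₄/μ₂² = 14140.9 / 1678.78673 = 8.42329
γ₂ = 8.42329 − 3 ≈ 5.4233

5.4233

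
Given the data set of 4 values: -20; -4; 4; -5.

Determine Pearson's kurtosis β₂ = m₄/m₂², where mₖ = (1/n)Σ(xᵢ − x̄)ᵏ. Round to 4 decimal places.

2.0701

x̄ = -6.2500
Σ(xᵢ − x̄)² = 300.7500 ⇒ m₂ = 75.18750
Σ(xᵢ − x̄)⁴ = 46810.8281 ⇒ m₄ = 11702.70703
m₂² = 5653.16016
β₂ = m₄/m₂² = 11702.70703 / 5653.16016 ≈ 2.0701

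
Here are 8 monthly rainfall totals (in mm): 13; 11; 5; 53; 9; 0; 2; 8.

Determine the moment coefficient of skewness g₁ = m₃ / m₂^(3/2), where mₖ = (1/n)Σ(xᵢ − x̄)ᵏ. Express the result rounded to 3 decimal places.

x̄ = (13 + 11 + 5 + 53 + 9 + 0 + 2 + 8) / 8 = 12.6250
deviations (xᵢ − x̄): 0.3750, -1.6250, -7.6250, 40.3750, -3.6250, -12.6250, -10.6250, -4.6250
Σ(xᵢ − x̄)² = 1997.8750 ⇒ m₂ = 1997.8750/8 = 249.73438
Σ(xᵢ − x̄)³ = 62011.0313 ⇒ m₃ = 62011.0313/8 = 7751.37891
m₂^(3/2) = 249.73438^(1.5) = 3946.54890
g₁ = m₃ / m₂^(3/2) = 7751.37891 / 3946.54890 ≈ 1.964

1.964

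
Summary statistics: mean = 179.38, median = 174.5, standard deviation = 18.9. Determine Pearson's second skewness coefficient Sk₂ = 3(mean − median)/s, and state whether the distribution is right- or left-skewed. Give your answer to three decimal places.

Sk₂ = 3(179.38 − 174.5) / 18.9 = 3 × 4.8800 / 18.9
    = 14.6400 / 18.9 ≈ 0.775
Sk₂ > 0 ⇒ mean > median ⇒ right-skewed (positive skew).

0.775, right-skewed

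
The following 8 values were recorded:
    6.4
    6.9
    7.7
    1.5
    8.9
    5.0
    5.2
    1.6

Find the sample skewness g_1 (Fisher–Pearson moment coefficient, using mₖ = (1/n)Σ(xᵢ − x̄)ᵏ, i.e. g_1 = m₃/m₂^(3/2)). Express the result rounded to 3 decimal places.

x̄ = (6.4 + 6.9 + 7.7 + 1.5 + 8.9 + 5.0 + 5.2 + 1.6) / 8 = 5.4000
deviations (xᵢ − x̄): 1.0000, 1.5000, 2.3000, -3.9000, 3.5000, -0.4000, -0.2000, -3.8000
Σ(xᵢ − x̄)² = 50.6400 ⇒ m₂ = 50.6400/8 = 6.33000
Σ(xᵢ − x̄)³ = -54.8460 ⇒ m₃ = -54.8460/8 = -6.85575
m₂^(3/2) = 6.33000^(1.5) = 15.92596
g_1 = m₃ / m₂^(3/2) = -6.85575 / 15.92596 ≈ -0.430

-0.430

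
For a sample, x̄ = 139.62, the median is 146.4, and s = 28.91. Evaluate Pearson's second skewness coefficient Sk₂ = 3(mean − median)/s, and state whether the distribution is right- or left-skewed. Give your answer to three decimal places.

Sk₂ = 3(139.62 − 146.4) / 28.91 = 3 × -6.7800 / 28.91
    = -20.3400 / 28.91 ≈ -0.704
Sk₂ < 0 ⇒ mean < median ⇒ left-skewed (negative skew).

-0.704, left-skewed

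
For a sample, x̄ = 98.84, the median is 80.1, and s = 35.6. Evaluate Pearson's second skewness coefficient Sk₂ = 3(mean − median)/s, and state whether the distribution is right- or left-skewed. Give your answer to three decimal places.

1.579, right-skewed

Sk₂ = 3(98.84 − 80.1) / 35.6 = 3 × 18.7400 / 35.6
    = 56.2200 / 35.6 ≈ 1.579
Sk₂ > 0 ⇒ mean > median ⇒ right-skewed (positive skew).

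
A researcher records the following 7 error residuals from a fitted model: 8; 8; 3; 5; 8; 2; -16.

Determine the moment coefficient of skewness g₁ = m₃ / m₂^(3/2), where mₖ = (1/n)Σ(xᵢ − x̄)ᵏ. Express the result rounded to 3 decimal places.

-1.696

x̄ = (8 + 8 + 3 + 5 + 8 + 2 - 16) / 7 = 2.5714
deviations (xᵢ − x̄): 5.4286, 5.4286, 0.4286, 2.4286, 5.4286, -0.5714, -18.5714
Σ(xᵢ − x̄)² = 439.7143 ⇒ m₂ = 439.7143/7 = 62.81633
Σ(xᵢ − x̄)³ = -5911.1020 ⇒ m₃ = -5911.1020/7 = -844.44315
m₂^(3/2) = 62.81633^(1.5) = 497.86180
g₁ = m₃ / m₂^(3/2) = -844.44315 / 497.86180 ≈ -1.696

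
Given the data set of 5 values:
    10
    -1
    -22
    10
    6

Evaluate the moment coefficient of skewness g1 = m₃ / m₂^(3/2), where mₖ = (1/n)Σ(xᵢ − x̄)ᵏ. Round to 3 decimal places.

x̄ = (10 - 1 - 22 + 10 + 6) / 5 = 0.6000
deviations (xᵢ − x̄): 9.4000, -1.6000, -22.6000, 9.4000, 5.4000
Σ(xᵢ − x̄)² = 719.2000 ⇒ m₂ = 719.2000/5 = 143.84000
Σ(xᵢ − x̄)³ = -9728.6400 ⇒ m₃ = -9728.6400/5 = -1945.72800
m₂^(3/2) = 143.84000^(1.5) = 1725.12080
g1 = m₃ / m₂^(3/2) = -1945.72800 / 1725.12080 ≈ -1.128

-1.128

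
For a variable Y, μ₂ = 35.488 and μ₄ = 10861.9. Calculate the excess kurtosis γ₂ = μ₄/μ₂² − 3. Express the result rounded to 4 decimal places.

5.6247

μ₂² = 35.488² = 1259.39814
μ₄/μ₂² = 10861.9 / 1259.39814 = 8.62468
γ₂ = 8.62468 − 3 ≈ 5.6247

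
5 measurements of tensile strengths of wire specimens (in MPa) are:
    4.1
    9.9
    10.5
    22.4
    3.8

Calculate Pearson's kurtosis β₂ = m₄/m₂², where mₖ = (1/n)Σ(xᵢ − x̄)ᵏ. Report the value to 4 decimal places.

2.4744

x̄ = 10.1400
Σ(xᵢ − x̄)² = 227.1720 ⇒ m₂ = 45.43440
Σ(xᵢ − x̄)⁴ = 25538.9881 ⇒ m₄ = 5107.79763
m₂² = 2064.28470
β₂ = m₄/m₂² = 5107.79763 / 2064.28470 ≈ 2.4744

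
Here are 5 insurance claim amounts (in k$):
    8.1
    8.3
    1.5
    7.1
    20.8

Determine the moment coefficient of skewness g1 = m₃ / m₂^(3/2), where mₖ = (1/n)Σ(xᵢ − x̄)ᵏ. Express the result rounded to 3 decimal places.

0.881

x̄ = (8.1 + 8.3 + 1.5 + 7.1 + 20.8) / 5 = 9.1600
deviations (xᵢ − x̄): -1.0600, -0.8600, -7.6600, -2.0600, 11.6400
Σ(xᵢ − x̄)² = 200.2720 ⇒ m₂ = 200.2720/5 = 40.05440
Σ(xᵢ − x̄)³ = 1117.0750 ⇒ m₃ = 1117.0750/5 = 223.41499
m₂^(3/2) = 40.05440^(1.5) = 253.49847
g1 = m₃ / m₂^(3/2) = 223.41499 / 253.49847 ≈ 0.881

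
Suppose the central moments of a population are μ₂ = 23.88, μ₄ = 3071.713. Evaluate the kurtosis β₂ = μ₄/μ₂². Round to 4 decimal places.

μ₂² = 23.88² = 570.25440
μ₄/μ₂² = 3071.713 / 570.25440 = 5.38657
β₂ ≈ 5.3866

5.3866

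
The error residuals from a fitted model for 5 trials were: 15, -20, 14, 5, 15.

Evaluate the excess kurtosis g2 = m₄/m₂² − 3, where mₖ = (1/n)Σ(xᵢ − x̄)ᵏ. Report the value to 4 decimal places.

-0.1663

x̄ = 5.8000
Σ(xᵢ − x̄)² = 902.8000 ⇒ m₂ = 180.56000
Σ(xᵢ − x̄)⁴ = 461926.0960 ⇒ m₄ = 92385.21920
m₂² = 32601.91360
g2 = m₄/m₂² − 3 = 2.83374 − 3 ≈ -0.1663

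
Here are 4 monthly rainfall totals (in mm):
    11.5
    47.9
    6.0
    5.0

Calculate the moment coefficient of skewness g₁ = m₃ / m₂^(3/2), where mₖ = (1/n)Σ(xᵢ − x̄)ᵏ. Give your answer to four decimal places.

1.0893

x̄ = (11.5 + 47.9 + 6.0 + 5.0) / 4 = 17.6000
deviations (xᵢ − x̄): -6.1000, 30.3000, -11.6000, -12.6000
Σ(xᵢ − x̄)² = 1248.6200 ⇒ m₂ = 1248.6200/4 = 312.15500
Σ(xᵢ − x̄)³ = 24029.8740 ⇒ m₃ = 24029.8740/4 = 6007.46850
m₂^(3/2) = 312.15500^(1.5) = 5515.12606
g₁ = m₃ / m₂^(3/2) = 6007.46850 / 5515.12606 ≈ 1.0893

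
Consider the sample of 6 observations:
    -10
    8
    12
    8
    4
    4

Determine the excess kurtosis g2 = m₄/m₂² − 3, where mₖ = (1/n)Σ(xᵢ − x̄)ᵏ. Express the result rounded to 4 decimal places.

x̄ = 4.3333
Σ(xᵢ − x̄)² = 291.3333 ⇒ m₂ = 48.55556
Σ(xᵢ − x̄)⁴ = 46023.7778 ⇒ m₄ = 7670.62963
m₂² = 2357.64198
g2 = m₄/m₂² − 3 = 3.25352 − 3 ≈ 0.2535

0.2535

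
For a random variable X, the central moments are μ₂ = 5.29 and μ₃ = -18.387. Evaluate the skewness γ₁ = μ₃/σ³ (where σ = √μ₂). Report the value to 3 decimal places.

-1.511

σ = √μ₂ = √5.29 = 2.30000
σ³ = μ₂^(3/2) = 12.16700
γ₁ = μ₃/σ³ = -18.387 / 12.16700 ≈ -1.511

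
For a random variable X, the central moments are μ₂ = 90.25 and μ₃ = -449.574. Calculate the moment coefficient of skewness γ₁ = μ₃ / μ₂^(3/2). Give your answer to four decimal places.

σ = √μ₂ = √90.25 = 9.50000
σ³ = μ₂^(3/2) = 857.37500
γ₁ = μ₃/σ³ = -449.574 / 857.37500 ≈ -0.5244

-0.5244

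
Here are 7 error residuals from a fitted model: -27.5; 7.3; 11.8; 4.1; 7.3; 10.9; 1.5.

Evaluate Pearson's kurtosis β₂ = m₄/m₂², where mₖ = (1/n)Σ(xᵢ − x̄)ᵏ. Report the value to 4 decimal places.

x̄ = 2.2000
Σ(xᵢ − x̄)² = 1106.0600 ⇒ m₂ = 158.00857
Σ(xᵢ − x̄)⁴ = 793671.5222 ⇒ m₄ = 113381.64603
m₂² = 24966.70864
β₂ = m₄/m₂² = 113381.64603 / 24966.70864 ≈ 4.5413

4.5413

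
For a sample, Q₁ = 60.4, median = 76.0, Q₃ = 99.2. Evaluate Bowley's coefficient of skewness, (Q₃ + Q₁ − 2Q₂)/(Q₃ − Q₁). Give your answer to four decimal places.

0.1959

numerator: Q₃ + Q₁ − 2Q₂ = 99.2 + 60.4 − 2×76.0 = 7.6000
denominator: Q₃ − Q₁ = 99.2 − 60.4 = 38.8000
Bowley skewness = 7.6000 / 38.8000 ≈ 0.1959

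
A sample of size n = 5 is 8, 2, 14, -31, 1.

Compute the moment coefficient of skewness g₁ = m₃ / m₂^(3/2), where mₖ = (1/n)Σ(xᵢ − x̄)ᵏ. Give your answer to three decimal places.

x̄ = (8 + 2 + 14 - 31 + 1) / 5 = -1.2000
deviations (xᵢ − x̄): 9.2000, 3.2000, 15.2000, -29.8000, 2.2000
Σ(xᵢ − x̄)² = 1218.8000 ⇒ m₂ = 1218.8000/5 = 243.76000
Σ(xᵢ − x̄)³ = -22129.6800 ⇒ m₃ = -22129.6800/5 = -4425.93600
m₂^(3/2) = 243.76000^(1.5) = 3805.77985
g₁ = m₃ / m₂^(3/2) = -4425.93600 / 3805.77985 ≈ -1.163

-1.163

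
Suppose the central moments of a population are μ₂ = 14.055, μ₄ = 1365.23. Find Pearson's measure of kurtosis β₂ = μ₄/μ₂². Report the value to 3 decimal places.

μ₂² = 14.055² = 197.54303
μ₄/μ₂² = 1365.23 / 197.54303 = 6.91105
β₂ ≈ 6.911

6.911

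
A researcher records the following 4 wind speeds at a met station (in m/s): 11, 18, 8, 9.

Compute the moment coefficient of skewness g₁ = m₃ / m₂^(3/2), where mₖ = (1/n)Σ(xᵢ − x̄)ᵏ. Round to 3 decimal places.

x̄ = (11 + 18 + 8 + 9) / 4 = 11.5000
deviations (xᵢ − x̄): -0.5000, 6.5000, -3.5000, -2.5000
Σ(xᵢ − x̄)² = 61.0000 ⇒ m₂ = 61.0000/4 = 15.25000
Σ(xᵢ − x̄)³ = 216.0000 ⇒ m₃ = 216.0000/4 = 54.00000
m₂^(3/2) = 15.25000^(1.5) = 59.55315
g₁ = m₃ / m₂^(3/2) = 54.00000 / 59.55315 ≈ 0.907

0.907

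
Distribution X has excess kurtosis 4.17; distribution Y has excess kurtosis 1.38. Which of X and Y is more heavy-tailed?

Higher excess kurtosis ⇒ heavier tails relative to the normal distribution.
4.17 vs 1.38: the larger is 4.17, so X has heavier tails.

X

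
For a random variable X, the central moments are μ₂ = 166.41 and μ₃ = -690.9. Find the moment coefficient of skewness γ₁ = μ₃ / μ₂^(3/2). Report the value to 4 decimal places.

σ = √μ₂ = √166.41 = 12.90000
σ³ = μ₂^(3/2) = 2146.68900
γ₁ = μ₃/σ³ = -690.9 / 2146.68900 ≈ -0.3218

-0.3218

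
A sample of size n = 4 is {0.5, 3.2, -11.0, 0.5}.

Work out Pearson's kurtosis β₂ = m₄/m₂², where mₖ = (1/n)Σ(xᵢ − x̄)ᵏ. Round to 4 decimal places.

x̄ = -1.7000
Σ(xᵢ − x̄)² = 120.1800 ⇒ m₂ = 30.04500
Σ(xᵢ − x̄)⁴ = 8103.8514 ⇒ m₄ = 2025.96285
m₂² = 902.70203
β₂ = m₄/m₂² = 2025.96285 / 902.70203 ≈ 2.2443

2.2443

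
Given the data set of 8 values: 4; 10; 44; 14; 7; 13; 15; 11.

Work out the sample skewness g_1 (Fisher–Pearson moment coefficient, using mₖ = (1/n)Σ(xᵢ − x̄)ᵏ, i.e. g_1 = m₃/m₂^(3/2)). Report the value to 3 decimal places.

1.867

x̄ = (4 + 10 + 44 + 14 + 7 + 13 + 15 + 11) / 8 = 14.7500
deviations (xᵢ − x̄): -10.7500, -4.7500, 29.2500, -0.7500, -7.7500, -1.7500, 0.2500, -3.7500
Σ(xᵢ − x̄)² = 1071.5000 ⇒ m₂ = 1071.5000/8 = 133.93750
Σ(xᵢ − x̄)³ = 23151.7500 ⇒ m₃ = 23151.7500/8 = 2893.96875
m₂^(3/2) = 133.93750^(1.5) = 1550.07704
g_1 = m₃ / m₂^(3/2) = 2893.96875 / 1550.07704 ≈ 1.867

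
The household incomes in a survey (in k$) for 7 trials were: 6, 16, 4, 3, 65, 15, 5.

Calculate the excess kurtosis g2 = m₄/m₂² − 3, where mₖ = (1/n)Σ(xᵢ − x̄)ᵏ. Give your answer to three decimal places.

1.641

x̄ = 16.2857
Σ(xᵢ − x̄)² = 2935.4286 ⇒ m₂ = 419.34694
Σ(xᵢ − x̄)⁴ = 5712872.7580 ⇒ m₄ = 816124.67972
m₂² = 175851.85506
g2 = m₄/m₂² − 3 = 4.64098 − 3 ≈ 1.641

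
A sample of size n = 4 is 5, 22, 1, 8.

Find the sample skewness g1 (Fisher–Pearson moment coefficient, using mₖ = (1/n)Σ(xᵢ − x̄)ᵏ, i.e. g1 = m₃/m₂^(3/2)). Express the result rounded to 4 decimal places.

x̄ = (5 + 22 + 1 + 8) / 4 = 9.0000
deviations (xᵢ − x̄): -4.0000, 13.0000, -8.0000, -1.0000
Σ(xᵢ − x̄)² = 250.0000 ⇒ m₂ = 250.0000/4 = 62.50000
Σ(xᵢ − x̄)³ = 1620.0000 ⇒ m₃ = 1620.0000/4 = 405.00000
m₂^(3/2) = 62.50000^(1.5) = 494.10588
g1 = m₃ / m₂^(3/2) = 405.00000 / 494.10588 ≈ 0.8197

0.8197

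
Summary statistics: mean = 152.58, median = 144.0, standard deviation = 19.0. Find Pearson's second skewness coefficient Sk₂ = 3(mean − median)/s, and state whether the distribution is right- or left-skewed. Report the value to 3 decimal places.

1.355, right-skewed

Sk₂ = 3(152.58 − 144.0) / 19.0 = 3 × 8.5800 / 19.0
    = 25.7400 / 19.0 ≈ 1.355
Sk₂ > 0 ⇒ mean > median ⇒ right-skewed (positive skew).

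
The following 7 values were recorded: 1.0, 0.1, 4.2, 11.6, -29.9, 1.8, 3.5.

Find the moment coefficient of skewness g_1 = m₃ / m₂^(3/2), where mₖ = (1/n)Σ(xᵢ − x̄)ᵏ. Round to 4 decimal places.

x̄ = (1.0 + 0.1 + 4.2 + 11.6 - 29.9 + 1.8 + 3.5) / 7 = -1.1000
deviations (xᵢ − x̄): 2.1000, 1.2000, 5.3000, 12.7000, -28.8000, 2.9000, 4.6000
Σ(xᵢ − x̄)² = 1054.2400 ⇒ m₂ = 1054.2400/7 = 150.60571
Σ(xᵢ − x̄)³ = -21557.8980 ⇒ m₃ = -21557.8980/7 = -3079.69971
m₂^(3/2) = 150.60571^(1.5) = 1848.25622
g_1 = m₃ / m₂^(3/2) = -3079.69971 / 1848.25622 ≈ -1.6663

-1.6663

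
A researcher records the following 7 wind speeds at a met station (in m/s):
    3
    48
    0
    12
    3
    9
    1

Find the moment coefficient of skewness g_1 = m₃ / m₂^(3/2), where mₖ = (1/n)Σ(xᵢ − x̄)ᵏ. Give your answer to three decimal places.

1.777

x̄ = (3 + 48 + 0 + 12 + 3 + 9 + 1) / 7 = 10.8571
deviations (xᵢ − x̄): -7.8571, 37.1429, -10.8571, 1.1429, -7.8571, -1.8571, -9.8571
Σ(xᵢ − x̄)² = 1722.8571 ⇒ m₂ = 1722.8571/7 = 246.12245
Σ(xᵢ − x̄)³ = 48029.3878 ⇒ m₃ = 48029.3878/7 = 6861.34111
m₂^(3/2) = 246.12245^(1.5) = 3861.24040
g_1 = m₃ / m₂^(3/2) = 6861.34111 / 3861.24040 ≈ 1.777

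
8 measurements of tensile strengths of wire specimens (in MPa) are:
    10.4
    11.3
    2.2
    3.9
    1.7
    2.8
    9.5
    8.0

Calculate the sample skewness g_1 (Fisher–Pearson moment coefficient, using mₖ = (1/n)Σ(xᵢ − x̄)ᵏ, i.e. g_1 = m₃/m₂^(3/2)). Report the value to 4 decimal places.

x̄ = (10.4 + 11.3 + 2.2 + 3.9 + 1.7 + 2.8 + 9.5 + 8.0) / 8 = 6.2250
deviations (xᵢ − x̄): 4.1750, 5.0750, -4.0250, -2.3250, -4.5250, -3.4250, 3.2750, 1.7750
Σ(xᵢ − x̄)² = 110.8750 ⇒ m₂ = 110.8750/8 = 13.85938
Σ(xᵢ − x̄)³ = 33.5962 ⇒ m₃ = 33.5962/8 = 4.19953
m₂^(3/2) = 13.85938^(1.5) = 51.59593
g_1 = m₃ / m₂^(3/2) = 4.19953 / 51.59593 ≈ 0.0814

0.0814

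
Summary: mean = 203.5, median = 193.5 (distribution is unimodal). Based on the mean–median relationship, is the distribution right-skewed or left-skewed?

right-skewed

mean − median = 203.5 − 193.5 = 10.0
mean > median ⇒ the longer tail is on the right ⇒ right-skewed (positively skewed).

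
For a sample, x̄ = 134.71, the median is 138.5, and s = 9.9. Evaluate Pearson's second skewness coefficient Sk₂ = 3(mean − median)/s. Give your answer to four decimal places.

-1.1485

Sk₂ = 3(134.71 − 138.5) / 9.9 = 3 × -3.7900 / 9.9
    = -11.3700 / 9.9 ≈ -1.1485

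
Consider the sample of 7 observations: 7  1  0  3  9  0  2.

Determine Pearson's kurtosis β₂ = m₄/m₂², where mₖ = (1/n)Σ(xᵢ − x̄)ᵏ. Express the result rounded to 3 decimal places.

x̄ = 3.1429
Σ(xᵢ − x̄)² = 74.8571 ⇒ m₂ = 10.69388
Σ(xᵢ − x̄)⁴ = 1616.1749 ⇒ m₄ = 230.88213
m₂² = 114.35902
β₂ = m₄/m₂² = 230.88213 / 114.35902 ≈ 2.019

2.019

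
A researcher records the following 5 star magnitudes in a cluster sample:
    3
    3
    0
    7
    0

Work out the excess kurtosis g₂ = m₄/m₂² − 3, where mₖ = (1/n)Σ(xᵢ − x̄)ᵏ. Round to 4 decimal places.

x̄ = 2.6000
Σ(xᵢ − x̄)² = 33.2000 ⇒ m₂ = 6.64000
Σ(xᵢ − x̄)⁴ = 466.2560 ⇒ m₄ = 93.25120
m₂² = 44.08960
g₂ = m₄/m₂² − 3 = 2.11504 − 3 ≈ -0.8850

-0.8850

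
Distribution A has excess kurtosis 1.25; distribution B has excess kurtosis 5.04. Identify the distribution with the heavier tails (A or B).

Higher excess kurtosis ⇒ heavier tails relative to the normal distribution.
1.25 vs 5.04: the larger is 5.04, so B has heavier tails.

B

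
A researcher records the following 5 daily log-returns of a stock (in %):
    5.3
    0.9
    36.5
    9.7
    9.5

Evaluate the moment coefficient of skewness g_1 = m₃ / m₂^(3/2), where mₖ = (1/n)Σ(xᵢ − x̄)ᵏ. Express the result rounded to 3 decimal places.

x̄ = (5.3 + 0.9 + 36.5 + 9.7 + 9.5) / 5 = 12.3800
deviations (xᵢ − x̄): -7.0800, -11.4800, 24.1200, -2.6800, -2.8800
Σ(xᵢ − x̄)² = 779.1680 ⇒ m₂ = 779.1680/5 = 155.83360
Σ(xᵢ − x̄)³ = 12121.4131 ⇒ m₃ = 12121.4131/5 = 2424.28262
m₂^(3/2) = 155.83360^(1.5) = 1945.32270
g_1 = m₃ / m₂^(3/2) = 2424.28262 / 1945.32270 ≈ 1.246

1.246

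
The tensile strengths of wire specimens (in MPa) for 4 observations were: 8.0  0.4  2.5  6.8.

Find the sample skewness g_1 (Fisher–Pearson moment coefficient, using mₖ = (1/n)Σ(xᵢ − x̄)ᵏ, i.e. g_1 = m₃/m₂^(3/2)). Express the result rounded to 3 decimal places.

x̄ = (8.0 + 0.4 + 2.5 + 6.8) / 4 = 4.4250
deviations (xᵢ − x̄): 3.5750, -4.0250, -1.9250, 2.3750
Σ(xᵢ − x̄)² = 38.3275 ⇒ m₂ = 38.3275/4 = 9.58187
Σ(xᵢ − x̄)³ = -13.2536 ⇒ m₃ = -13.2536/4 = -3.31341
m₂^(3/2) = 9.58187^(1.5) = 29.66031
g_1 = m₃ / m₂^(3/2) = -3.31341 / 29.66031 ≈ -0.112

-0.112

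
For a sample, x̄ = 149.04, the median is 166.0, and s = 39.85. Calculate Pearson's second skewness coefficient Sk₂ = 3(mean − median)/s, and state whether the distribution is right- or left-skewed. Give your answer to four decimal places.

Sk₂ = 3(149.04 − 166.0) / 39.85 = 3 × -16.9600 / 39.85
    = -50.8800 / 39.85 ≈ -1.2768
Sk₂ < 0 ⇒ mean < median ⇒ left-skewed (negative skew).

-1.2768, left-skewed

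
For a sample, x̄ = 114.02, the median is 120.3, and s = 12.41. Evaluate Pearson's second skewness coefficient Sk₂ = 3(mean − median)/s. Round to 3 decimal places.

-1.518

Sk₂ = 3(114.02 − 120.3) / 12.41 = 3 × -6.2800 / 12.41
    = -18.8400 / 12.41 ≈ -1.518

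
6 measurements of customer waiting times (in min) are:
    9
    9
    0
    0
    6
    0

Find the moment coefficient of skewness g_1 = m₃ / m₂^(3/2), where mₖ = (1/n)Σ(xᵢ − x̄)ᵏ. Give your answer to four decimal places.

0.1569

x̄ = (9 + 9 + 0 + 0 + 6 + 0) / 6 = 4.0000
deviations (xᵢ − x̄): 5.0000, 5.0000, -4.0000, -4.0000, 2.0000, -4.0000
Σ(xᵢ − x̄)² = 102.0000 ⇒ m₂ = 102.0000/6 = 17.00000
Σ(xᵢ − x̄)³ = 66.0000 ⇒ m₃ = 66.0000/6 = 11.00000
m₂^(3/2) = 17.00000^(1.5) = 70.09280
g_1 = m₃ / m₂^(3/2) = 11.00000 / 70.09280 ≈ 0.1569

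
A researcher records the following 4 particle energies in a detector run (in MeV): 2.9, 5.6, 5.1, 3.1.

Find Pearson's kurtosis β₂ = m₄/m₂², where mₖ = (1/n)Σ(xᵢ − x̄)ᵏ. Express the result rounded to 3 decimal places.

1.100

x̄ = 4.1750
Σ(xᵢ − x̄)² = 5.6675 ⇒ m₂ = 1.41687
Σ(xᵢ − x̄)⁴ = 8.8337 ⇒ m₄ = 2.20841
m₂² = 2.00753
β₂ = m₄/m₂² = 2.20841 / 2.00753 ≈ 1.100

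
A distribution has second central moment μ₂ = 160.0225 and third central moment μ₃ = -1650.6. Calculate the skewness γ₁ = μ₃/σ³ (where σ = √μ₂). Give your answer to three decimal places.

σ = √μ₂ = √160.0225 = 12.65000
σ³ = μ₂^(3/2) = 2024.28463
γ₁ = μ₃/σ³ = -1650.6 / 2024.28463 ≈ -0.815

-0.815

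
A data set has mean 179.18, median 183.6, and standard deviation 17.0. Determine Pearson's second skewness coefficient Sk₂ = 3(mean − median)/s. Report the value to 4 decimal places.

Sk₂ = 3(179.18 − 183.6) / 17.0 = 3 × -4.4200 / 17.0
    = -13.2600 / 17.0 ≈ -0.7800

-0.7800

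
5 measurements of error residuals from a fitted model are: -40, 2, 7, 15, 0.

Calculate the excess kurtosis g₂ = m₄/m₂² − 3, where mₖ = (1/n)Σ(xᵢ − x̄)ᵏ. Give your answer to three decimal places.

-0.070

x̄ = -3.2000
Σ(xᵢ − x̄)² = 1826.8000 ⇒ m₂ = 365.36000
Σ(xᵢ − x̄)⁴ = 1955346.2560 ⇒ m₄ = 391069.25120
m₂² = 133487.92960
g₂ = m₄/m₂² − 3 = 2.92962 − 3 ≈ -0.070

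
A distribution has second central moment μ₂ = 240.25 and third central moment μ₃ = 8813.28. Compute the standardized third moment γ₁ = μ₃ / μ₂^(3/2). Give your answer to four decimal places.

σ = √μ₂ = √240.25 = 15.50000
σ³ = μ₂^(3/2) = 3723.87500
γ₁ = μ₃/σ³ = 8813.28 / 3723.87500 ≈ 2.3667

2.3667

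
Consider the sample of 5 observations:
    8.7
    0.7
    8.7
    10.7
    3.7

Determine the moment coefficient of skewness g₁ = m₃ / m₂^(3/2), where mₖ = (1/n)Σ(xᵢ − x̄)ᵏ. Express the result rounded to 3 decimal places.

-0.477

x̄ = (8.7 + 0.7 + 8.7 + 10.7 + 3.7) / 5 = 6.5000
deviations (xᵢ − x̄): 2.2000, -5.8000, 2.2000, 4.2000, -2.8000
Σ(xᵢ − x̄)² = 68.8000 ⇒ m₂ = 68.8000/5 = 13.76000
Σ(xᵢ − x̄)³ = -121.6800 ⇒ m₃ = -121.6800/5 = -24.33600
m₂^(3/2) = 13.76000^(1.5) = 51.04200
g₁ = m₃ / m₂^(3/2) = -24.33600 / 51.04200 ≈ -0.477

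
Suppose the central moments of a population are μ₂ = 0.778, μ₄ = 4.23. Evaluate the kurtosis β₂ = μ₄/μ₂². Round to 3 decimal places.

μ₂² = 0.778² = 0.60528
μ₄/μ₂² = 4.23 / 0.60528 = 6.98846
β₂ ≈ 6.988

6.988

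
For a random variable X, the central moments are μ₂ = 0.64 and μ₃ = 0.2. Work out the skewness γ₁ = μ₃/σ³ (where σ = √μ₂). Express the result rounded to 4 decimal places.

σ = √μ₂ = √0.64 = 0.80000
σ³ = μ₂^(3/2) = 0.51200
γ₁ = μ₃/σ³ = 0.2 / 0.51200 ≈ 0.3906

0.3906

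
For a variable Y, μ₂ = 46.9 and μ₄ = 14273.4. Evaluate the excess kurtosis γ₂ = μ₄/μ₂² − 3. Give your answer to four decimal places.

3.4891

μ₂² = 46.9² = 2199.61000
μ₄/μ₂² = 14273.4 / 2199.61000 = 6.48906
γ₂ = 6.48906 − 3 ≈ 3.4891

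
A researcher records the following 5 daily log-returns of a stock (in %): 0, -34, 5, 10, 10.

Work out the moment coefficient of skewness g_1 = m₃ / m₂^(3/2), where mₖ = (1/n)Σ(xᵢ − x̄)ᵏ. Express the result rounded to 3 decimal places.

-1.321

x̄ = (0 - 34 + 5 + 10 + 10) / 5 = -1.8000
deviations (xᵢ − x̄): 1.8000, -32.2000, 6.8000, 11.8000, 11.8000
Σ(xᵢ − x̄)² = 1364.8000 ⇒ m₂ = 1364.8000/5 = 272.96000
Σ(xᵢ − x̄)³ = -29779.9200 ⇒ m₃ = -29779.9200/5 = -5955.98400
m₂^(3/2) = 272.96000^(1.5) = 4509.70895
g_1 = m₃ / m₂^(3/2) = -5955.98400 / 4509.70895 ≈ -1.321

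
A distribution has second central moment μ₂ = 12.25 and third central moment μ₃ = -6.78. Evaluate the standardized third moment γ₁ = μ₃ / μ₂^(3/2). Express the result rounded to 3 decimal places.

-0.158

σ = √μ₂ = √12.25 = 3.50000
σ³ = μ₂^(3/2) = 42.87500
γ₁ = μ₃/σ³ = -6.78 / 42.87500 ≈ -0.158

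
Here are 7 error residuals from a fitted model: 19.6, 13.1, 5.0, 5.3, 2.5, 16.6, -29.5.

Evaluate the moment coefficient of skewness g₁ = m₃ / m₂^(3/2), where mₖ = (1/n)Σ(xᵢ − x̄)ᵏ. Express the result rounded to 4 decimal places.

-1.4026

x̄ = (19.6 + 13.1 + 5.0 + 5.3 + 2.5 + 16.6 - 29.5) / 7 = 4.6571
deviations (xᵢ − x̄): 14.9429, 8.4429, 0.3429, 0.6429, -2.1571, 11.9429, -34.1571
Σ(xᵢ − x̄)² = 1609.0971 ⇒ m₂ = 1609.0971/7 = 229.87102
Σ(xᵢ − x̄)³ = -34219.3965 ⇒ m₃ = -34219.3965/7 = -4888.48522
m₂^(3/2) = 229.87102^(1.5) = 3485.18901
g₁ = m₃ / m₂^(3/2) = -4888.48522 / 3485.18901 ≈ -1.4026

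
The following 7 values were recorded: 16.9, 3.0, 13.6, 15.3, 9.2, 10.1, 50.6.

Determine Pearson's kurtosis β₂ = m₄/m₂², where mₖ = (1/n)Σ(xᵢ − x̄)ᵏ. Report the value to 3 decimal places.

x̄ = 16.9571
Σ(xᵢ − x̄)² = 1447.8571 ⇒ m₂ = 206.83673
Σ(xᵢ − x̄)⁴ = 1324980.0029 ⇒ m₄ = 189282.85756
m₂² = 42781.43482
β₂ = m₄/m₂² = 189282.85756 / 42781.43482 ≈ 4.424

4.424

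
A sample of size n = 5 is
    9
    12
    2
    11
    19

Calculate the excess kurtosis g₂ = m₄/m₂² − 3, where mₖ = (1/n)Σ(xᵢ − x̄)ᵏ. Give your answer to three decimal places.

x̄ = 10.6000
Σ(xᵢ − x̄)² = 149.2000 ⇒ m₂ = 29.84000
Σ(xᵢ − x̄)⁴ = 10459.2160 ⇒ m₄ = 2091.84320
m₂² = 890.42560
g₂ = m₄/m₂² − 3 = 2.34926 − 3 ≈ -0.651

-0.651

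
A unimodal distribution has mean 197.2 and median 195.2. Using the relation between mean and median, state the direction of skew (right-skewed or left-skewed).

mean − median = 197.2 − 195.2 = 2.0
mean > median ⇒ the longer tail is on the right ⇒ right-skewed (positively skewed).

right-skewed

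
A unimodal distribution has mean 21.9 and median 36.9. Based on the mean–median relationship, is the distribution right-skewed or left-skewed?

mean − median = 21.9 − 36.9 = -15.0
mean < median ⇒ the longer tail is on the left ⇒ left-skewed (negatively skewed).

left-skewed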